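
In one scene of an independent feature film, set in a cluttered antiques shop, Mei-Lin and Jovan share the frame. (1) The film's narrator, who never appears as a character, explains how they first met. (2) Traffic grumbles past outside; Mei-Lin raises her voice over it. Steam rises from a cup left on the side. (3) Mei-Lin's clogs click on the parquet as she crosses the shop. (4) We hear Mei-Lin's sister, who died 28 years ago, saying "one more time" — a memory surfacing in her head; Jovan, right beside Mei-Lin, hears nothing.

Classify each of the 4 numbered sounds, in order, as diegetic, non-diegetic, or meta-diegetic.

(1) external voice-over — not a character, not heard by anyone in the scene → non-diegetic.
(2) traffic is part of the location's real environment → diegetic.
(3) it's the physical sound of Mei-Lin moving in the space → diegetic.
(4) the voice is a memory playing only inside Mei-Lin's mind; Jovan can't hear it → meta-diegetic.

non-diegetic, diegetic, diegetic, meta-diegetic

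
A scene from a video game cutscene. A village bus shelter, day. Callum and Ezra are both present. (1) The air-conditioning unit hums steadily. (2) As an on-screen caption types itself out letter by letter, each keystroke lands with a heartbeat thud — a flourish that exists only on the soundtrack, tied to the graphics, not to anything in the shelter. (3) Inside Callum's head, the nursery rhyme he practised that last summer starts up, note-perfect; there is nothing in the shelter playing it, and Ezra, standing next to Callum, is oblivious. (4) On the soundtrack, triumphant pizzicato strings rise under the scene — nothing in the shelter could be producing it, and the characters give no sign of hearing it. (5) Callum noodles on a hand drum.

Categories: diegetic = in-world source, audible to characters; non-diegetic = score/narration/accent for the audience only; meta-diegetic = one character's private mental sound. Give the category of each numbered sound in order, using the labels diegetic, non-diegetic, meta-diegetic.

(1) ambient/room sound belonging to the story's physical space → diegetic.
Sound (2): the caption isn't part of the story world, so neither is the sound tied to it, so non-diegetic.
(3) is meta-diegetic: the music is a memory playing inside Callum's mind alone; no real-world source, Ezra can't hear it.
(4) is non-diegetic: it has no source in the story world and no character can hear it — it's underscore.
(5) Callum is producing the music live, in the story world → diegetic.

diegetic, non-diegetic, meta-diegetic, non-diegetic, diegetic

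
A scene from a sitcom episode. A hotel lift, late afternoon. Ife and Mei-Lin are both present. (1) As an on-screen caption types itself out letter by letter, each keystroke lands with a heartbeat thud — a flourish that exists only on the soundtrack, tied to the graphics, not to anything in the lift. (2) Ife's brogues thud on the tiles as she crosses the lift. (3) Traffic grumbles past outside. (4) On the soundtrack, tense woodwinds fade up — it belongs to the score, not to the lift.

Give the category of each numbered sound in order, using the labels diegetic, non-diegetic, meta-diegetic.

non-diegetic, diegetic, diegetic, non-diegetic

(1) the caption isn't part of the story world, so neither is the sound tied to it → non-diegetic.
(2) is diegetic: Ife's footsteps are produced in the story world.
(3) traffic is part of the location's real environment → diegetic.
(4) is non-diegetic: score with no on-screen or off-screen source; it exists for the audience alone.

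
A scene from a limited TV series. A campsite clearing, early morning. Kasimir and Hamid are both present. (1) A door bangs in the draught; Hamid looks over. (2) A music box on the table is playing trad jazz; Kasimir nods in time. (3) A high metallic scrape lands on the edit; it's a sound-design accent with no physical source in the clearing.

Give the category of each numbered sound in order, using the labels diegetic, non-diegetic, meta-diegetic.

(1) a door is a real object/event in the scene's world → diegetic.
(2) is diegetic: the music comes from an on-screen device that Kasimir responds to.
(3) an editorial stinger — it belongs to the cut, not the story world → non-diegetic.

diegetic, diegetic, non-diegetic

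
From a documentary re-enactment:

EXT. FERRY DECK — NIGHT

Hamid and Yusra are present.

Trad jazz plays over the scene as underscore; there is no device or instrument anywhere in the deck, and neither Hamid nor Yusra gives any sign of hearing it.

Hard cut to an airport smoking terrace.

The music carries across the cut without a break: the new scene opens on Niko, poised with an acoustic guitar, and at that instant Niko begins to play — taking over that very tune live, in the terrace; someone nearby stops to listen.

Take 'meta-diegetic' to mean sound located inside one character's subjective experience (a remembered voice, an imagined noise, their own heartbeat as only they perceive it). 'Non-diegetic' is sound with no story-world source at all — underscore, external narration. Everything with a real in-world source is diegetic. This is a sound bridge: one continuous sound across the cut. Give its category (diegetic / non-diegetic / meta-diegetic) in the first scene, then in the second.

Scene one: there's no in-world source anywhere and no character hears it — underscore for the audience only → non-diegetic.
Scene two: from the moment Niko starts playing, the tune is being performed on an acoustic guitar inside the story world and another character hears it → diegetic.

non-diegetic, diegetic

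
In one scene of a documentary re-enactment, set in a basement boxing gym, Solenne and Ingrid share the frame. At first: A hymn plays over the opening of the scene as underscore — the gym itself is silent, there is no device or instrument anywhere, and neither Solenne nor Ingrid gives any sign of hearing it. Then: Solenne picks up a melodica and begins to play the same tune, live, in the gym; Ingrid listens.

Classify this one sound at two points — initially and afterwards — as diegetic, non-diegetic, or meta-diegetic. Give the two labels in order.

Initially: no in-world source exists and no character can hear it — underscore → non-diegetic.
Afterwards: a melodica is now a real source in the story world and the characters hear it → diegetic.

non-diegetic, diegetic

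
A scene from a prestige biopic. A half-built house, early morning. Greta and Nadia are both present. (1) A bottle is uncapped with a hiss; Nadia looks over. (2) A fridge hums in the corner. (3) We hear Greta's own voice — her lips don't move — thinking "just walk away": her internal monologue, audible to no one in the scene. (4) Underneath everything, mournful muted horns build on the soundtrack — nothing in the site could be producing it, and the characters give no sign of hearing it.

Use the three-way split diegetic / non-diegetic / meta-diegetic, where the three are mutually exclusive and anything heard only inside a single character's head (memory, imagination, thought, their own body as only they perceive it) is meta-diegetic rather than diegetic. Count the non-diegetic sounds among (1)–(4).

(1) an in-world source (a bottle); characters could hear it → diegetic.
(2) ambient/room sound belonging to the story's physical space → diegetic.
Sound (3): Greta's thought-voice: a private mental sound no other character can hear, so meta-diegetic.
(4) nothing in the site produces it and the characters don't hear it — pure soundtrack → non-diegetic.
Non-diegetic: (4) — that's 1.

1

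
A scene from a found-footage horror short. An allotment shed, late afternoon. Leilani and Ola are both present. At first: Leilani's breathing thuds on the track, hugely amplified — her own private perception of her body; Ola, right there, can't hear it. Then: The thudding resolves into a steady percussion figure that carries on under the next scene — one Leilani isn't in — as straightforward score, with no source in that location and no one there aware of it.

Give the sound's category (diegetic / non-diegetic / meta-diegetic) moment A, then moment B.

meta-diegetic, non-diegetic

Moment A: it's Leilani's subjective body sound, inaudible to Ola → meta-diegetic.
Moment B: detached from Leilani and playing as sourceless score over a scene she isn't in — for the audience only → non-diegetic.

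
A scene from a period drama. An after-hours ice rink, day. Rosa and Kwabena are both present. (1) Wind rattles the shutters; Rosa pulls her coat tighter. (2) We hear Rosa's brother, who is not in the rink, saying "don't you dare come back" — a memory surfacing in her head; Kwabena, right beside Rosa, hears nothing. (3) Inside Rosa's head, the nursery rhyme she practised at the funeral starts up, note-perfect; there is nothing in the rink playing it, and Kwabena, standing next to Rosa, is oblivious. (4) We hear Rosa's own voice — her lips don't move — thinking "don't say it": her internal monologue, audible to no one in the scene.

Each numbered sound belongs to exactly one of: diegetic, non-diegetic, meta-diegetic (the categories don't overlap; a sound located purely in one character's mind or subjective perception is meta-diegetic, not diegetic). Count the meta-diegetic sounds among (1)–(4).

3

Sound (1): it's the actual ambient sound of the location, so diegetic.
Sound (2): a remembered line, private to Rosa — not present in the room, not audible to Kwabena, so meta-diegetic.
(3) it lives in Rosa's subjectivity, not in the rink → meta-diegetic.
(4) Rosa's thought-voice: a private mental sound no other character can hear → meta-diegetic.
So 3 of the 4 are meta-diegetic: (2), (3), (4).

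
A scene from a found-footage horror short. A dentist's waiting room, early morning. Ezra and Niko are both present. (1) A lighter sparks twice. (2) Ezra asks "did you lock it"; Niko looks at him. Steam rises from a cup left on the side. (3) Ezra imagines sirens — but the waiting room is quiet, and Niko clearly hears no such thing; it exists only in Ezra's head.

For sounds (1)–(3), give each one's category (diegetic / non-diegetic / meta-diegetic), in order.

(1) is diegetic: the sound comes from a lighter physically present in the location.
(2) on-screen dialogue — Ezra speaks and Niko is there to hear → diegetic.
(3) is meta-diegetic: Ezra alone 'hears' it — an imagined sound, not present in the space.

diegetic, diegetic, meta-diegetic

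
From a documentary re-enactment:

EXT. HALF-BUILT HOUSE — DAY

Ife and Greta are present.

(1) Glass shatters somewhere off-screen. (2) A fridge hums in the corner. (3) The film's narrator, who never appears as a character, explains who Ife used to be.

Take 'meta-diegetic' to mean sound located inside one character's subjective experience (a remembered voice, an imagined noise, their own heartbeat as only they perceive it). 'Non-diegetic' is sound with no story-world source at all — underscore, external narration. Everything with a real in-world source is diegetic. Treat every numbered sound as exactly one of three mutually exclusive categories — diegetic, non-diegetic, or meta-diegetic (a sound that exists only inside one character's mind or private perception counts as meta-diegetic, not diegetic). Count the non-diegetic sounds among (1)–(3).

Sound (1): the sound comes from glass physically present in the location, so diegetic.
Sound (2): it's the actual ambient sound of the location, so diegetic.
(3) external voice-over — not a character, not heard by anyone in the scene → non-diegetic.
Non-diegetic: (3) — that's 1.

1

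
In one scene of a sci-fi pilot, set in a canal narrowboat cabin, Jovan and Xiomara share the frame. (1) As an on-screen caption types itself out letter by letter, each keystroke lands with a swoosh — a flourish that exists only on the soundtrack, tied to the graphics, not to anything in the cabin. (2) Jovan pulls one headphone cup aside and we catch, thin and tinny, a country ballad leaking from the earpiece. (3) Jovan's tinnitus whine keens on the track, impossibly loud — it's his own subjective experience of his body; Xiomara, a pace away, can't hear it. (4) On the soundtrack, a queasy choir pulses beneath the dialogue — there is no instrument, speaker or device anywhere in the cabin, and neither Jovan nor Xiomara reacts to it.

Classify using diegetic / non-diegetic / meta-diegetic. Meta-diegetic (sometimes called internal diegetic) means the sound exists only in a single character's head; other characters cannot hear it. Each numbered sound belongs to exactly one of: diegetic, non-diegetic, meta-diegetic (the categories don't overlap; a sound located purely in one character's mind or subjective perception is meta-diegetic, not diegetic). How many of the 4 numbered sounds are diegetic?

1

Sound (1): sound married to a title/caption — outside the diegesis by definition, so non-diegetic.
Sound (2): it's leaking from a physical pair of headphones in the scene, so diegetic.
(3) a subjective body sound — Jovan's private perception, inaudible to Xiomara → meta-diegetic.
(4) nothing in the cabin produces it and the characters don't hear it — pure soundtrack → non-diegetic.
Diegetic: (2) — that's 1.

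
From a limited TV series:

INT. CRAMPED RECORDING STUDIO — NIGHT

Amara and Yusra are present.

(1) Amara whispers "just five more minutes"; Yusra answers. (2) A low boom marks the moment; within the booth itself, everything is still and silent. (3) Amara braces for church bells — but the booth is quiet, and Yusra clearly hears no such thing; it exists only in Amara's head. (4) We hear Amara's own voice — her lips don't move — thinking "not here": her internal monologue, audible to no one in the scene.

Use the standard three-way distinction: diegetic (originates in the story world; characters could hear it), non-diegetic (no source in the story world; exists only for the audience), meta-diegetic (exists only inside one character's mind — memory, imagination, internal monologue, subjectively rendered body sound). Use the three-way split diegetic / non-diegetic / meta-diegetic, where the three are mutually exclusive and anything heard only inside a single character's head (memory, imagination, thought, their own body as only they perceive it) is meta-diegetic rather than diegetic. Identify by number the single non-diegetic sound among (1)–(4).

Sound (1): on-screen dialogue — Amara speaks and Yusra is there to hear, so diegetic.
Sound (2): nothing in the scene produces it; it's an accent added for the audience, so non-diegetic.
Sound (3): Amara alone 'hears' it — an imagined sound, not present in the space, so meta-diegetic.
Sound (4): Amara's thought-voice: a private mental sound no other character can hear, so meta-diegetic.
Only (2) is non-diegetic.

2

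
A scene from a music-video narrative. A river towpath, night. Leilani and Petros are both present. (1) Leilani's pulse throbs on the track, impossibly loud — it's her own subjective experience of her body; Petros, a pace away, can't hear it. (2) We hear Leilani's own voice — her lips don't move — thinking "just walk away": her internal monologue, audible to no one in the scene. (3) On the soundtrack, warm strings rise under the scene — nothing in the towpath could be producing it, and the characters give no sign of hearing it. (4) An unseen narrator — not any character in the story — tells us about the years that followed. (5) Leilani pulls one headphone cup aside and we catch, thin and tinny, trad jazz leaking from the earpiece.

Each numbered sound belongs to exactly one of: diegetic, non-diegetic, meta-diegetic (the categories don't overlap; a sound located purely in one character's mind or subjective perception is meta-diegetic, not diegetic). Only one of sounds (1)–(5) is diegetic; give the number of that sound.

Sound (1): it's Leilani's internal bodily sensation rendered as sound; only Leilani 'hears' it, so meta-diegetic.
Sound (2): internal monologue — inside Leilani's mind, not spoken into the scene, so meta-diegetic.
Sound (3): it has no source in the story world and no character can hear it — it's underscore, so non-diegetic.
Sound (4): the narrator exists outside the story world, addressing only the audience, so non-diegetic.
Sound (5): the headphones are an on-screen source, so diegetic.
Only (5) is diegetic.

5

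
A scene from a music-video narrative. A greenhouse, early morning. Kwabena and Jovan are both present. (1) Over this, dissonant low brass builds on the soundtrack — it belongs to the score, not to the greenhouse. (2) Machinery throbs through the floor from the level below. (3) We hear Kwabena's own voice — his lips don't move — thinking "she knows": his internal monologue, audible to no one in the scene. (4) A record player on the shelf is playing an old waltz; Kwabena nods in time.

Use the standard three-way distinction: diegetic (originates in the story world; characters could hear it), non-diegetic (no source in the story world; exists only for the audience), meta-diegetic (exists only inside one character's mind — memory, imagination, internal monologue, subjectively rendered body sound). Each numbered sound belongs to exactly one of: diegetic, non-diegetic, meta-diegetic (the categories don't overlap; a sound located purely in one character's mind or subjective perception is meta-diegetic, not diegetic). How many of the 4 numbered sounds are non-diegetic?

1

Sound (1): it has no source in the story world and no character can hear it — it's underscore, so non-diegetic.
(2) ambient/room sound belonging to the story's physical space → diegetic.
(3) internal monologue — inside Kwabena's mind, not spoken into the scene → meta-diegetic.
Sound (4): the music comes from an on-screen device that Kwabena responds to, so diegetic.
Non-diegetic: (1) — that's 1.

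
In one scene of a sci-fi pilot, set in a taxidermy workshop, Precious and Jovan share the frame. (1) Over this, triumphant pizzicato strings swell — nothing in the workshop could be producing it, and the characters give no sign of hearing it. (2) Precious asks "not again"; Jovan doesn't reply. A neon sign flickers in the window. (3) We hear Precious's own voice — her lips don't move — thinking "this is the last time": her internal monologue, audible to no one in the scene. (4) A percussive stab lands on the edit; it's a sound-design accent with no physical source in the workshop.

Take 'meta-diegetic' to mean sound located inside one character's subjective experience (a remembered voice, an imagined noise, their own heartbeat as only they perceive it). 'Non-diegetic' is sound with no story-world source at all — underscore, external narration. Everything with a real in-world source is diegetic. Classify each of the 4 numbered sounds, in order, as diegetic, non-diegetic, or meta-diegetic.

non-diegetic, diegetic, meta-diegetic, non-diegetic

(1) is non-diegetic: nothing in the workshop produces it and the characters don't hear it — pure soundtrack.
(2) is diegetic: spoken by a character present in the story world.
(3) is meta-diegetic: Precious's thought-voice: a private mental sound no other character can hear.
Sound (4): it's a sound-design accent with no in-world source; no one in the scene can hear it, so non-diegetic.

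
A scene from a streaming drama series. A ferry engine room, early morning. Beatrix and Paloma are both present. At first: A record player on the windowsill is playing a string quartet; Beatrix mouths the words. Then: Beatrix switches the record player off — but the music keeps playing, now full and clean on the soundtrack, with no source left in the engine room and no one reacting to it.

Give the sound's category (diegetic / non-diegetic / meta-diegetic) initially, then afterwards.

diegetic, non-diegetic

Initially: a record player is a real in-scene source and Beatrix reacts to it → diegetic.
Afterwards: there is no longer any in-world source and no one can hear it — it has become underscore → non-diegetic.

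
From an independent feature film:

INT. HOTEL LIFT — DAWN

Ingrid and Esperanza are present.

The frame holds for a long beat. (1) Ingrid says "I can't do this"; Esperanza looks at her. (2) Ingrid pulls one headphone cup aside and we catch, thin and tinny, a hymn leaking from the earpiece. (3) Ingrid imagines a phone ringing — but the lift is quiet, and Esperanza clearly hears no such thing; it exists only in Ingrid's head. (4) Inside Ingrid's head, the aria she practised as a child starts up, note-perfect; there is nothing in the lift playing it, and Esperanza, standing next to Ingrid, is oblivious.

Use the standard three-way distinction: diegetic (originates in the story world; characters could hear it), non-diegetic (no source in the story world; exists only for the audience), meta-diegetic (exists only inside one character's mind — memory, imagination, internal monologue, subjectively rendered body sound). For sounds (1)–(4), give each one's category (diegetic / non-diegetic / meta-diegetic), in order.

diegetic, diegetic, meta-diegetic, meta-diegetic

Sound (1): spoken by a character present in the story world, so diegetic.
(2) it's leaking from a physical pair of headphones in the scene → diegetic.
(3) is meta-diegetic: subjective to Ingrid: the lift is silent and Esperanza hears nothing.
(4) the music is a memory playing inside Ingrid's mind alone; no real-world source, Esperanza can't hear it → meta-diegetic.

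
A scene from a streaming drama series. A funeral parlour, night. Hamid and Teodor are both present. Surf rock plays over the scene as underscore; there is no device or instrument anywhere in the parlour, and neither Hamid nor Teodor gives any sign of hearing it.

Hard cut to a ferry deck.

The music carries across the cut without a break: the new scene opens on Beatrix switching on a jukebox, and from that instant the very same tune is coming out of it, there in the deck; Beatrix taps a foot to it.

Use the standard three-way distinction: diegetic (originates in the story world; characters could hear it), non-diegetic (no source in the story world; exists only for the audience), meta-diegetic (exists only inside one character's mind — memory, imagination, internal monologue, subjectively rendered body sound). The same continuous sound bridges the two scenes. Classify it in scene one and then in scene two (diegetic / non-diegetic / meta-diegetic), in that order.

Scene one: there's no in-world source anywhere and no character hears it — underscore for the audience only → non-diegetic.
Scene two: once Beatrix turns on a jukebox, the music has a real source in the story world and Beatrix reacts to it → diegetic.

non-diegetic, diegetic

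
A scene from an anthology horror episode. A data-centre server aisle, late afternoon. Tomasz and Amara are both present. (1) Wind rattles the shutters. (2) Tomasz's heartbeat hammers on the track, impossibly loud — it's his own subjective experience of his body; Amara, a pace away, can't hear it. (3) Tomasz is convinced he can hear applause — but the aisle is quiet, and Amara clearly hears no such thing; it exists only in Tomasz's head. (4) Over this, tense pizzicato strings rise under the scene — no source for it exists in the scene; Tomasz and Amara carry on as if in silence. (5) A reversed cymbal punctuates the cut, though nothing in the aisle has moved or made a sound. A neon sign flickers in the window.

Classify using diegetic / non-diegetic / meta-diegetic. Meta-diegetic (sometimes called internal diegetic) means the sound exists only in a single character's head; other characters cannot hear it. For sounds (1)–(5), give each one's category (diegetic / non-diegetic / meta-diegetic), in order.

Sound (1): it's the actual ambient sound of the location, so diegetic.
(2) is meta-diegetic: point-of-audition from inside Tomasz's body; not a sound in the room.
(3) Tomasz alone 'hears' it — an imagined sound, not present in the space → meta-diegetic.
Sound (4): score with no on-screen or off-screen source; it exists for the audience alone, so non-diegetic.
Sound (5): nothing in the scene produces it; it's an accent added for the audience, so non-diegetic.

diegetic, meta-diegetic, meta-diegetic, non-diegetic, non-diegetic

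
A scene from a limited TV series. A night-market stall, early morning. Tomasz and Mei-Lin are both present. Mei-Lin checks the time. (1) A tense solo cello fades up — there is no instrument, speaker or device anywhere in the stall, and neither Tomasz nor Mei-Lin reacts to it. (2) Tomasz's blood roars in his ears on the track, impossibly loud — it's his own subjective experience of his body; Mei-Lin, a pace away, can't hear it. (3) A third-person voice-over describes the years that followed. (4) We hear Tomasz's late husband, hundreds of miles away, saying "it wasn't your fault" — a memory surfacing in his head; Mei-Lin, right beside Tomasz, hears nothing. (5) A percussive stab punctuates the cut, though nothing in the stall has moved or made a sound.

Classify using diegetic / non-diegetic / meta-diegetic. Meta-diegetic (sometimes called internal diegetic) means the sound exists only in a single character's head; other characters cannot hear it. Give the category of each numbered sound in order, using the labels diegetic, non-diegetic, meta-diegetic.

(1) nothing in the stall produces it and the characters don't hear it — pure soundtrack → non-diegetic.
(2) is meta-diegetic: a subjective body sound — Tomasz's private perception, inaudible to Mei-Lin.
(3) is non-diegetic: external voice-over — not a character, not heard by anyone in the scene.
(4) the voice is a memory playing only inside Tomasz's mind; Mei-Lin can't hear it → meta-diegetic.
(5) it's a sound-design accent with no in-world source; no one in the scene can hear it → non-diegetic.

non-diegetic, meta-diegetic, non-diegetic, meta-diegetic, non-diegetic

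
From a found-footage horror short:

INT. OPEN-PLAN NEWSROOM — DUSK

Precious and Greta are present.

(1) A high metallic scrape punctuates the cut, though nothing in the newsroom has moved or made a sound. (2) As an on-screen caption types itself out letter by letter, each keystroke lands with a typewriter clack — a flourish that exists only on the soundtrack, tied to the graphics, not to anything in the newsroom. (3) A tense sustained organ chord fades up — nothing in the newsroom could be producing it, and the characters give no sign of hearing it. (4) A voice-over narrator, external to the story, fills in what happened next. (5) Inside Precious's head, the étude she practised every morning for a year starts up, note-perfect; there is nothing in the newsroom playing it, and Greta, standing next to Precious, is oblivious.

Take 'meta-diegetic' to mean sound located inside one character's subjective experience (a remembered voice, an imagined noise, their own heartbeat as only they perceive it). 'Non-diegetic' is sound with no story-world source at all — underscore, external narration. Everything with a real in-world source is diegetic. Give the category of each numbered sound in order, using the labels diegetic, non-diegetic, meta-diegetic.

(1) is non-diegetic: it's a sound-design accent with no in-world source; no one in the scene can hear it.
Sound (2): the caption isn't part of the story world, so neither is the sound tied to it, so non-diegetic.
(3) score with no on-screen or off-screen source; it exists for the audience alone → non-diegetic.
Sound (4): commentary laid over the scene from outside the fiction, so non-diegetic.
Sound (5): the music is a memory playing inside Precious's mind alone; no real-world source, Greta can't hear it, so meta-diegetic.

non-diegetic, non-diegetic, non-diegetic, non-diegetic, meta-diegetic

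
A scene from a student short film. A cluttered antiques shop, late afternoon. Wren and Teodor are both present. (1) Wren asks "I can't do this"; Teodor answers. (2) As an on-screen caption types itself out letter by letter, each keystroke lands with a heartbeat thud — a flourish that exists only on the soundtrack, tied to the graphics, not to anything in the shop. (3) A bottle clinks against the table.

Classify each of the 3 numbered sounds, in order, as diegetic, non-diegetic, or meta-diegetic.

diegetic, non-diegetic, diegetic

Sound (1): spoken by a character present in the story world, so diegetic.
Sound (2): the caption isn't part of the story world, so neither is the sound tied to it, so non-diegetic.
Sound (3): an in-world source (a bottle); characters could hear it, so diegetic.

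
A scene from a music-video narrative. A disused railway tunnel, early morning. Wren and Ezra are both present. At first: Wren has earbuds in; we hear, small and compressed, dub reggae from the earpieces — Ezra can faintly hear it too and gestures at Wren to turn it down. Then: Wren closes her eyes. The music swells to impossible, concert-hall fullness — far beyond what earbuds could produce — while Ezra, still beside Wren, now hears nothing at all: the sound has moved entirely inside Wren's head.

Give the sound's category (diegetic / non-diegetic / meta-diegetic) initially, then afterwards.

Initially: the earbuds are a physical source both characters can hear → diegetic.
Afterwards: the music now exists only as Wren's subjective experience; Ezra can no longer hear it → meta-diegetic.

diegetic, meta-diegetic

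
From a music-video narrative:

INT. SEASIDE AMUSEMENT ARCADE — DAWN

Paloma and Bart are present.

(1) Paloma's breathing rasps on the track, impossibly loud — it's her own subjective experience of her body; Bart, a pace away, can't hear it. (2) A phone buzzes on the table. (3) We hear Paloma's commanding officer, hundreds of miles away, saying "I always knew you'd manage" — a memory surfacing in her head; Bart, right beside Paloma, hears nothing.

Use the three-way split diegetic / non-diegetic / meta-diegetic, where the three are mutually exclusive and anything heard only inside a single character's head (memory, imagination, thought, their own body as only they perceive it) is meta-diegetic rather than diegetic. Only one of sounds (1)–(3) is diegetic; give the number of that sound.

Sound (1): it's Paloma's internal bodily sensation rendered as sound; only Paloma 'hears' it, so meta-diegetic.
(2) a phone is a real object/event in the scene's world → diegetic.
Sound (3): it's Paloma's recollection rendered as sound; the other character can't hear it, so meta-diegetic.
Only (2) is diegetic.

2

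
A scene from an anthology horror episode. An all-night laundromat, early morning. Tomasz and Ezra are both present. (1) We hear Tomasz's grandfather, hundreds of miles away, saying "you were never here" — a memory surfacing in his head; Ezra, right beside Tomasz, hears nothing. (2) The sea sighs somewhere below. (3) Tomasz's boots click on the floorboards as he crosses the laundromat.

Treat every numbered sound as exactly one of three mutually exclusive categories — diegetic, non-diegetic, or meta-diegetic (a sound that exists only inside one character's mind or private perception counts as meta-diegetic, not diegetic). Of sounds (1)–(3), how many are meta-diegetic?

(1) it's Tomasz's recollection rendered as sound; the other character can't hear it → meta-diegetic.
Sound (2): ambient/room sound belonging to the story's physical space, so diegetic.
Sound (3): it's the physical sound of Tomasz moving in the space, so diegetic.
So 1 of the 3 is meta-diegetic: (1).

1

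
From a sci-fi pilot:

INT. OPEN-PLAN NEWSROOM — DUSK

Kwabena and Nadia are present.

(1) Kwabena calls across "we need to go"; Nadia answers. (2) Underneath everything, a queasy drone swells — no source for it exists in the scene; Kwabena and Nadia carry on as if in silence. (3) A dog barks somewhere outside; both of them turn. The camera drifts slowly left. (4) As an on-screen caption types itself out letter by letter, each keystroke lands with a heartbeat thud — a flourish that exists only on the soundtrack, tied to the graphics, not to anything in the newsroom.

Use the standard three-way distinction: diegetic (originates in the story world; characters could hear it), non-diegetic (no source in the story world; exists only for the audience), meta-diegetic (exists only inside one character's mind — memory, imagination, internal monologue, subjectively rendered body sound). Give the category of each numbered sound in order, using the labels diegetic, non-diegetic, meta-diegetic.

Sound (1): Kwabena is a character speaking aloud in the scene, so diegetic.
(2) is non-diegetic: score with no on-screen or off-screen source; it exists for the audience alone.
(3) is diegetic: a dog is a real object/event in the scene's world.
(4) it accompanies on-screen graphics, not anything inside the story world → non-diegetic.

diegetic, non-diegetic, diegetic, non-diegetic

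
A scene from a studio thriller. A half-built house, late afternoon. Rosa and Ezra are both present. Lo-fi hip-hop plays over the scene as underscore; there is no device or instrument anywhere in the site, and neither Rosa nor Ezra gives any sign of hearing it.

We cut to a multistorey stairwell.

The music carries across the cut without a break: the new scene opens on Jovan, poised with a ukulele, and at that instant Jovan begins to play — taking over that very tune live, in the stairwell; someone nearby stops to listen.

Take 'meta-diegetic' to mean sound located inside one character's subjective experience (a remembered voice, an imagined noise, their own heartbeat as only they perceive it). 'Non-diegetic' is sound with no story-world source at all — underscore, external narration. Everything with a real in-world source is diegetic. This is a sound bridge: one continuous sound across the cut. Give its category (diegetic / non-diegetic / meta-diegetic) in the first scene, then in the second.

Scene one: there's no in-world source anywhere and no character hears it — underscore for the audience only → non-diegetic.
Scene two: from the moment Jovan starts playing, the tune is being performed on a ukulele inside the story world and another character hears it → diegetic.

non-diegetic, diegetic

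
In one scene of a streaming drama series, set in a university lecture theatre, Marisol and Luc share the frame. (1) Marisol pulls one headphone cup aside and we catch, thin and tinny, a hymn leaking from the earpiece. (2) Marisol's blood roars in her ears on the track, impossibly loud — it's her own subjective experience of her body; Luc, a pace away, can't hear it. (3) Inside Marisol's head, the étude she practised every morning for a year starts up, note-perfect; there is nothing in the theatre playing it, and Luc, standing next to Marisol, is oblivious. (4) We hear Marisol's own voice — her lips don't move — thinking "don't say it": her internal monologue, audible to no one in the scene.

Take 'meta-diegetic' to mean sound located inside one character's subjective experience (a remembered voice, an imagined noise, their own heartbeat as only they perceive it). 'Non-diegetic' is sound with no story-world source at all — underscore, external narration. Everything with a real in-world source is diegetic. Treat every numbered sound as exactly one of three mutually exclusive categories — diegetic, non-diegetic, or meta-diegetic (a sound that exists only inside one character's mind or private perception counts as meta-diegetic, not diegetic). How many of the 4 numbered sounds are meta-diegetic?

(1) the headphones are an on-screen source → diegetic.
(2) a subjective body sound — Marisol's private perception, inaudible to Luc → meta-diegetic.
(3) is meta-diegetic: the music is a memory playing inside Marisol's mind alone; no real-world source, Luc can't hear it.
Sound (4): internal monologue — inside Marisol's mind, not spoken into the scene, so meta-diegetic.
So 3 of the 4 are meta-diegetic: (2), (3), (4).

3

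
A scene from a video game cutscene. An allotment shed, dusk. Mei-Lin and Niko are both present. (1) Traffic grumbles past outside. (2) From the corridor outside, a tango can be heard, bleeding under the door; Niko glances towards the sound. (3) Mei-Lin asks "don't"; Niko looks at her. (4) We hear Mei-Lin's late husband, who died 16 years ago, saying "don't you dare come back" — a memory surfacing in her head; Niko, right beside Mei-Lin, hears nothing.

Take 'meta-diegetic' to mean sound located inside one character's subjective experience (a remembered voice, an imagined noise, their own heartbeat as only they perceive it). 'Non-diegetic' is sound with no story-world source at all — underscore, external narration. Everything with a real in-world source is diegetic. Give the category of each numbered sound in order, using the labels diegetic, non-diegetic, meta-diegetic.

diegetic, diegetic, diegetic, meta-diegetic

Sound (1): traffic is part of the location's real environment, so diegetic.
Sound (2): it's coming from the corridor outside — a location within the story world — and Niko reacts, so diegetic.
(3) is diegetic: spoken by a character present in the story world.
(4) is meta-diegetic: the voice is a memory playing only inside Mei-Lin's mind; Niko can't hear it.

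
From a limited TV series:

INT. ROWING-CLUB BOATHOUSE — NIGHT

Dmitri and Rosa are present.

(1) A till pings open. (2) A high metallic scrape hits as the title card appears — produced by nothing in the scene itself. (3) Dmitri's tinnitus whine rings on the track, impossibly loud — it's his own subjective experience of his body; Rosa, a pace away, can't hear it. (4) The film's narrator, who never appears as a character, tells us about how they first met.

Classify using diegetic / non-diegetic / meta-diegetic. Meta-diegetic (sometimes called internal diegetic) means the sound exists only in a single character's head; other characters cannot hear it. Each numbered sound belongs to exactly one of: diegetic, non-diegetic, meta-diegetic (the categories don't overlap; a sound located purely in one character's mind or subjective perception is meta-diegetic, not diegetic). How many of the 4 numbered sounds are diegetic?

(1) is diegetic: an in-world source (a till); characters could hear it.
(2) it's a sound-design accent with no in-world source; no one in the scene can hear it → non-diegetic.
(3) it's Dmitri's internal bodily sensation rendered as sound; only Dmitri 'hears' it → meta-diegetic.
Sound (4): commentary laid over the scene from outside the fiction, so non-diegetic.
So 1 of the 4 is diegetic: (1).

1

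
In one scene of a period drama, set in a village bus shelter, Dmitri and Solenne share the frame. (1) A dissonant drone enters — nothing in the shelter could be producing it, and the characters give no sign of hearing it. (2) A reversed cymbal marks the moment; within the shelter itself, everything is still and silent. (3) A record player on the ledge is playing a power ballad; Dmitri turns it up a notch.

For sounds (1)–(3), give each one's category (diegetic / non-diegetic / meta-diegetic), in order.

non-diegetic, non-diegetic, diegetic

(1) it has no source in the story world and no character can hear it — it's underscore → non-diegetic.
(2) is non-diegetic: nothing in the scene produces it; it's an accent added for the audience.
Sound (3): the music comes from an on-screen device that Dmitri responds to, so diegetic.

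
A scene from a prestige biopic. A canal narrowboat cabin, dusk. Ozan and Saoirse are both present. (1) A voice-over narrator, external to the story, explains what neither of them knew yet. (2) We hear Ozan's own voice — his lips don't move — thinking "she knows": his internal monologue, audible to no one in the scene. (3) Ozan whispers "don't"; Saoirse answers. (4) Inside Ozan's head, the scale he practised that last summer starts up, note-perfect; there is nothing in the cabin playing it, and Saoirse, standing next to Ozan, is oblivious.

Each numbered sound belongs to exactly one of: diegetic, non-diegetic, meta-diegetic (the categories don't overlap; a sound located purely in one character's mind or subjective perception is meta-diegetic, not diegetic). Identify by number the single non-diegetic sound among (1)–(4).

1

(1) external voice-over — not a character, not heard by anyone in the scene → non-diegetic.
Sound (2): internal monologue — inside Ozan's mind, not spoken into the scene, so meta-diegetic.
Sound (3): on-screen dialogue — Ozan speaks and Saoirse is there to hear, so diegetic.
Sound (4): it lives in Ozan's subjectivity, not in the cabin, so meta-diegetic.
Only (1) is non-diegetic.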